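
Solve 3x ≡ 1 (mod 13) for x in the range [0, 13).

gcd(13, 3) = 1  (13 = 4×3 + 1, 3 = 3×1).
Back-substituting, 3×(-4) + 13×(1) = 1.
So 3×-4 ≡ 1 (mod 13), and -4 mod 13 = 9.

9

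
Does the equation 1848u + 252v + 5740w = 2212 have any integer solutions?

gcd(1848, 252) = 84.
gcd(84, 5740) = 28.
28 divides 2212, so integer solutions exist.

yes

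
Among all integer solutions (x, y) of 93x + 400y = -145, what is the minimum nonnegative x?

gcd(400, 93) = 1  (400 = 4·93 + 28, 93 = 3·28 + 9, 28 = 3·9 + 1, 9 = 9·1).
1 divides -145, so solutions exist.
Back-substituting, 93·(-43) + 400·(10) = 1.
Scale by -145/1 = -145: (x₀, y₀) = (6235, -1450).
General solution: x = 6235 + 400t, y = -1450 - 93t for integer t.
x ≥ 0: smallest is 6235 mod 400 = 235 (at t = -15), with y = -55.

235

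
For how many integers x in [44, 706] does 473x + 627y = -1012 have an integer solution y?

11

gcd(627, 473):
  627 = 1×473 + 154
  473 = 3×154 + 11
  154 = 14×11
so gcd(627, 473) = 11.
Back-substitute for Bézout coefficients:
  11 = 473 - 3×154
  ... = 473×(4) + 627×(-3)
Scale by -92: particular solution (-368, 276); reduce x mod 57: (31, -25).
General solution: x = 31 + 57t, y = -25 - 43t for integer t.
44 ≤ 31 + 57t ≤ 706 gives t ∈ [1, 11], which is 11 values.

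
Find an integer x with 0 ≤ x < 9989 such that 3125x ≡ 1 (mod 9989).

gcd(9989, 3125) = 1.
By Bézout, 3125×(1090) + 9989×(-341) = 1.
So 3125×1090 ≡ 1 (mod 9989), and 1090 mod 9989 = 1090.

1090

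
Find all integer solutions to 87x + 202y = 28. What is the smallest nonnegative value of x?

200

gcd(202, 87):
  202 = 2·87 + 28
  87 = 3·28 + 3
  28 = 9·3 + 1
  3 = 3·1
so gcd(202, 87) = 1.
1 divides 28, so solutions exist.
Back-substitute for Bézout coefficients:
  1 = 28 - 9·3
  ... = 87·(-65) + 202·(28)
Scale by 28/1 = 28: (x₀, y₀) = (-1820, 784).
General solution: x = -1820 + 202t, y = 784 - 87t for integer t.
x ≥ 0: smallest is -1820 mod 202 = 200 (at t = 10), with y = -86.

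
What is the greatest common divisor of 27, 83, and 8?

gcd(83, 27) = 1  (83 = 3·27 + 2, 27 = 13·2 + 1, 2 = 2·1).
gcd(1, 8) = 1.

1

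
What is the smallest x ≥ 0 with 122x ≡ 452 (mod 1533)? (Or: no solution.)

1210

gcd(1533, 122) = 1.
1 divides 452, so solutions exist.
By Bézout, 122*(-289) + 1533*(23) = 1.
So 122*(-289) ≡ 1 (mod 1533); multiply by 452: x ≡ -130628 (mod 1533).
Smallest nonnegative: x = -130628 mod 1533 = 1210.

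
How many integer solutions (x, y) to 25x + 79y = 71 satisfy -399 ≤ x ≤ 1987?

gcd(79, 25) = 1  (79 = 3×25 + 4, 25 = 6×4 + 1, 4 = 4×1).
Back-substituting, 25×(19) + 79×(-6) = 1.
Scale by 71: particular solution (1349, -426); reduce x mod 79: (6, -1).
General solution: x = 6 + 79t, y = -1 - 25t for integer t.
-399 ≤ 6 + 79t ≤ 1987 gives t ∈ [-5, 25], which is 31 values.

31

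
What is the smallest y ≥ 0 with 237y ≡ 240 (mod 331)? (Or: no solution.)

89

gcd(331, 237):
  331 = 1·237 + 94
  237 = 2·94 + 49
  94 = 1·49 + 45
  49 = 1·45 + 4
  45 = 11·4 + 1
  4 = 4·1
so gcd(331, 237) = 1.
1 divides 240, so solutions exist.
Back-substitute for Bézout coefficients:
  1 = 45 - 11·4
  ... = 237·(-81) + 331·(58)
So 237·(-81) ≡ 1 (mod 331); multiply by 240: y ≡ -19440 (mod 331).
Smallest nonnegative: y = -19440 mod 331 = 89.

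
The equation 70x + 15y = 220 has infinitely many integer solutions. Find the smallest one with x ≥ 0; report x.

1

gcd(70, 15) = 5  (70 = 4*15 + 10, 15 = 1*10 + 5, 10 = 2*5).
5 divides 220, so solutions exist.
Back-substituting, 70*(-1) + 15*(5) = 5.
Scale by 220/5 = 44: (x₀, y₀) = (-44, 220).
General solution: x = -44 + 3t, y = 220 - 14t for integer t.
x ≥ 0: smallest is -44 mod 3 = 1 (at t = 15), with y = 10.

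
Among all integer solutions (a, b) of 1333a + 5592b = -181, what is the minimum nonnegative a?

gcd(5592, 1333) = 1  (5592 = 4×1333 + 260, 1333 = 5×260 + 33, 260 = 7×33 + 29, 33 = 1×29 + 4, 29 = 7×4 + 1, 4 = 4×1).
1 divides -181, so solutions exist.
Back-substituting, 1333×(-1355) + 5592×(323) = 1.
Scale by -181/1 = -181: (a₀, b₀) = (245255, -58463).
General solution: a = 245255 + 5592t, b = -58463 - 1333t for integer t.
a ≥ 0: smallest is 245255 mod 5592 = 4799 (at t = -43), with b = -1144.

4799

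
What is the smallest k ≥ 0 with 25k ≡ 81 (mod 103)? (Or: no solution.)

gcd(103, 25) = 1.
1 divides 81, so solutions exist.
By Bézout, 25*(33) + 103*(-8) = 1.
So 25*(33) ≡ 1 (mod 103); multiply by 81: k ≡ 2673 (mod 103).
Smallest nonnegative: k = 2673 mod 103 = 98.

98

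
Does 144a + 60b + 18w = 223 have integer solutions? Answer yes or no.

gcd(144, 60) = 12  (144 = 2×60 + 24, 60 = 2×24 + 12, 24 = 2×12).
gcd(12, 18) = 6.
6 does not divide 223 (remainder 1), so no integer solutions.

no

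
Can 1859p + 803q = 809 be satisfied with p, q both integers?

gcd(1859, 803) = 11  (1859 = 2×803 + 253, 803 = 3×253 + 44, 253 = 5×44 + 33, 44 = 1×33 + 11, 33 = 3×11).
11 does not divide 809 (remainder 6), so no integer solutions.

no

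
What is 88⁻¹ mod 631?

294

gcd(631, 88) = 1.
By Bézout, 88×(294) + 631×(-41) = 1.
So 88×294 ≡ 1 (mod 631), and 294 mod 631 = 294.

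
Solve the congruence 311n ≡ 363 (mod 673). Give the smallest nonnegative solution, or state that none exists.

gcd(673, 311) = 1.
1 divides 363, so solutions exist.
By Bézout, 311×(-132) + 673×(61) = 1.
So 311×(-132) ≡ 1 (mod 673); multiply by 363: n ≡ -47916 (mod 673).
Smallest nonnegative: n = -47916 mod 673 = 540.

540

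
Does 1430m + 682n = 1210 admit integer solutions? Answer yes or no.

gcd(1430, 682) = 22  (1430 = 2×682 + 66, 682 = 10×66 + 22, 66 = 3×22).
22 divides 1210, so integer solutions exist.

yes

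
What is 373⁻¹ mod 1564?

1325

gcd(1564, 373) = 1  (1564 = 4·373 + 72, 373 = 5·72 + 13, 72 = 5·13 + 7, 13 = 1·7 + 6, 7 = 1·6 + 1, 6 = 6·1).
Back-substituting, 373·(-239) + 1564·(57) = 1.
So 373·-239 ≡ 1 (mod 1564), and -239 mod 1564 = 1325.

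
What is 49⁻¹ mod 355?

29

gcd(355, 49) = 1  (355 = 7*49 + 12, 49 = 4*12 + 1, 12 = 12*1).
Back-substituting, 49*(29) + 355*(-4) = 1.
So 49*29 ≡ 1 (mod 355), and 29 mod 355 = 29.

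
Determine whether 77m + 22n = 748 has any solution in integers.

gcd(77, 22) = 11.
11 divides 748, so integer solutions exist.

yes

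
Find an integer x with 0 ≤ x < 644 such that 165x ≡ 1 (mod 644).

gcd(644, 165) = 1  (644 = 3×165 + 149, 165 = 1×149 + 16, 149 = 9×16 + 5, 16 = 3×5 + 1, 5 = 5×1).
Back-substituting, 165×(121) + 644×(-31) = 1.
So 165×121 ≡ 1 (mod 644), and 121 mod 644 = 121.

121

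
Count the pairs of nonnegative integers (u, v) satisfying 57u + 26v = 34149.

gcd(57, 26) = 1.
By Bézout, 57·(-5) + 26·(11) = 1.
One solution: (23, 1263).
General: u = 23 + 26t, v = 1263 - 57t.
u ≥ 0 ⇒ t ≥ 0; v ≥ 0 ⇒ t ≤ 22. So t ∈ [0, 22]: 23 solutions.

23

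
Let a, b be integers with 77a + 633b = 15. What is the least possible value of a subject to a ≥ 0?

gcd(633, 77):
  633 = 8*77 + 17
  77 = 4*17 + 9
  17 = 1*9 + 8
  9 = 1*8 + 1
  8 = 8*1
so gcd(633, 77) = 1.
1 divides 15, so solutions exist.
Back-substitute for Bézout coefficients:
  1 = 9 - 1*8
  ... = 77*(74) + 633*(-9)
Scale by 15/1 = 15: (a₀, b₀) = (1110, -135).
General solution: a = 1110 + 633t, b = -135 - 77t for integer t.
a ≥ 0: smallest is 1110 mod 633 = 477 (at t = -1), with b = -58.

477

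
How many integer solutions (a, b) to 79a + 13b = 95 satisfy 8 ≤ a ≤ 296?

gcd(79, 13) = 1  (79 = 6×13 + 1, 13 = 13×1).
Back-substituting, 79×(1) + 13×(-6) = 1.
Scale by 95: particular solution (95, -570); reduce a mod 13: (4, -17).
General solution: a = 4 + 13t, b = -17 - 79t for integer t.
8 ≤ 4 + 13t ≤ 296 gives t ∈ [1, 22], which is 22 values.

22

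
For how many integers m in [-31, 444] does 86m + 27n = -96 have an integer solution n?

gcd(86, 27):
  86 = 3·27 + 5
  27 = 5·5 + 2
  5 = 2·2 + 1
  2 = 2·1
so gcd(86, 27) = 1.
Back-substitute for Bézout coefficients:
  1 = 5 - 2·2
  ... = 86·(11) + 27·(-35)
Scale by -96: particular solution (-1056, 3360); reduce m mod 27: (24, -80).
General solution: m = 24 + 27t, n = -80 - 86t for integer t.
-31 ≤ 24 + 27t ≤ 444 gives t ∈ [-2, 15], which is 18 values.

18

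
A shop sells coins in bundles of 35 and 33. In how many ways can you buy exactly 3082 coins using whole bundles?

2

Need nonnegative integers with 35j + 33k = 3082.
gcd(35, 33) = 1, and 35·(-16) + 33·(17) = 1.
So (j₀, k₀) = (-49312, 52394); general j = -49312 + 33t, k = 52394 - 35t.
j ≥ 0 ⇒ t ≥ 1495; k ≥ 0 ⇒ t ≤ 1496. That's 2 values of t.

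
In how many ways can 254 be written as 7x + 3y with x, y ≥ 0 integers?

gcd(7, 3) = 1.
By Bézout, 7*(1) + 3*(-2) = 1.
One solution: (2, 80).
General: x = 2 + 3t, y = 80 - 7t.
x ≥ 0 ⇒ t ≥ 0; y ≥ 0 ⇒ t ≤ 11. So t ∈ [0, 11]: 12 solutions.

12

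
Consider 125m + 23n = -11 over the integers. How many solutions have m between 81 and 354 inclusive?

12

gcd(125, 23) = 1  (125 = 5×23 + 10, 23 = 2×10 + 3, 10 = 3×3 + 1, 3 = 3×1).
Back-substituting, 125×(7) + 23×(-38) = 1.
Scale by -11: particular solution (-77, 418); reduce m mod 23: (15, -82).
General solution: m = 15 + 23t, n = -82 - 125t for integer t.
81 ≤ 15 + 23t ≤ 354 gives t ∈ [3, 14], which is 12 values.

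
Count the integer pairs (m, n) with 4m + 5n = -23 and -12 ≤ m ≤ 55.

gcd(5, 4) = 1.
By Bézout, 4*(-1) + 5*(1) = 1.
Particular solution: (3, -7).
General solution: m = 3 + 5t, n = -7 - 4t for integer t.
-12 ≤ 3 + 5t ≤ 55 gives t ∈ [-3, 10], which is 14 values.

14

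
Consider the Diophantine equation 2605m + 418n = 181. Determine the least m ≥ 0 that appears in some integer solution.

157

gcd(2605, 418) = 1.
1 divides 181, so solutions exist.
By Bézout, 2605*(181) + 418*(-1128) = 1.
Scale by 181/1 = 181: (m₀, n₀) = (32761, -204168).
General solution: m = 32761 + 418t, n = -204168 - 2605t for integer t.
m ≥ 0: smallest is 32761 mod 418 = 157 (at t = -78), with n = -978.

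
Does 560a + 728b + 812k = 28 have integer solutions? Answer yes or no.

gcd(728, 560) = 56  (728 = 1×560 + 168, 560 = 3×168 + 56, 168 = 3×56).
gcd(56, 812) = 28.
28 divides 28, so integer solutions exist.

yes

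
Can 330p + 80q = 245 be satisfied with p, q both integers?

no

gcd(330, 80) = 10  (330 = 4×80 + 10, 80 = 8×10).
10 does not divide 245 (remainder 5), so no integer solutions.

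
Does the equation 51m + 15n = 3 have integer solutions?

gcd(51, 15) = 3  (51 = 3·15 + 6, 15 = 2·6 + 3, 6 = 2·3).
3 divides 3, so integer solutions exist.

yes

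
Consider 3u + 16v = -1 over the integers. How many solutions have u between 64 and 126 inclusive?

gcd(16, 3):
  16 = 5×3 + 1
  3 = 3×1
so gcd(16, 3) = 1.
Back-substitute for Bézout coefficients:
  1 = 16 - 5×3
  ... = 3×(-5) + 16×(1)
Scale by -1: particular solution (5, -1); reduce u mod 16: (5, -1).
General solution: u = 5 + 16t, v = -1 - 3t for integer t.
64 ≤ 5 + 16t ≤ 126 gives t ∈ [4, 7], which is 4 values.

4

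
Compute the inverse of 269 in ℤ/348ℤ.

gcd(348, 269) = 1.
By Bézout, 269·(-163) + 348·(126) = 1.
So 269·-163 ≡ 1 (mod 348), and -163 mod 348 = 185.

185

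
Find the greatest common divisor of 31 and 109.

gcd(109, 31):
  109 = 3·31 + 16
  31 = 1·16 + 15
  16 = 1·15 + 1
  15 = 15·1
so gcd(109, 31) = 1.

1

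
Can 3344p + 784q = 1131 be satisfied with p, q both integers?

no

gcd(3344, 784) = 16.
16 does not divide 1131 (remainder 11), so no integer solutions.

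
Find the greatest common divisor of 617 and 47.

gcd(617, 47):
  617 = 13×47 + 6
  47 = 7×6 + 5
  6 = 1×5 + 1
  5 = 5×1
so gcd(617, 47) = 1.

1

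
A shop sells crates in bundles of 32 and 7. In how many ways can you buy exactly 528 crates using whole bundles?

Need nonnegative integers with 32j + 7k = 528.
gcd(32, 7) = 1, and 32·(2) + 7·(-9) = 1.
So (j₀, k₀) = (1056, -4752); general j = 1056 + 7t, k = -4752 - 32t.
j ≥ 0 ⇒ t ≥ -150; k ≥ 0 ⇒ t ≤ -149. That's 2 values of t.

2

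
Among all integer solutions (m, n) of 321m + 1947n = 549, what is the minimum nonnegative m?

gcd(1947, 321):
  1947 = 6*321 + 21
  321 = 15*21 + 6
  21 = 3*6 + 3
  6 = 2*3
so gcd(1947, 321) = 3.
3 divides 549, so solutions exist.
Back-substitute for Bézout coefficients:
  3 = 21 - 3*6
  ... = 321*(-279) + 1947*(46)
Scale by 549/3 = 183: (m₀, n₀) = (-51057, 8418).
General solution: m = -51057 + 649t, n = 8418 - 107t for integer t.
m ≥ 0: smallest is -51057 mod 649 = 214 (at t = 79), with n = -35.

214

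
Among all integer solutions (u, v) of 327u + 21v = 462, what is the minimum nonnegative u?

gcd(327, 21):
  327 = 15*21 + 12
  21 = 1*12 + 9
  12 = 1*9 + 3
  9 = 3*3
so gcd(327, 21) = 3.
3 divides 462, so solutions exist.
Back-substitute for Bézout coefficients:
  3 = 12 - 1*9
  ... = 327*(2) + 21*(-31)
Scale by 462/3 = 154: (u₀, v₀) = (308, -4774).
General solution: u = 308 + 7t, v = -4774 - 109t for integer t.
u ≥ 0: smallest is 308 mod 7 = 0 (at t = -44), with v = 22.

0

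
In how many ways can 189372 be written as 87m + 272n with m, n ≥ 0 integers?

8

gcd(272, 87) = 1  (272 = 3·87 + 11, 87 = 7·11 + 10, 11 = 1·10 + 1, 10 = 10·1).
Back-substituting, 87·(-25) + 272·(8) = 1.
Scale by 189372: one solution is (-4734300, 1514976). Reduce m mod 272: (132, 654).
General: m = 132 + 272t, n = 654 - 87t.
m ≥ 0 ⇒ t ≥ 0; n ≥ 0 ⇒ t ≤ 7. So t ∈ [0, 7]: 8 solutions.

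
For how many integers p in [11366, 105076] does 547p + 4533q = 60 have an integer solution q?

21

gcd(4533, 547) = 1.
By Bézout, 547×(895) + 4533×(-108) = 1.
Particular solution: (3837, -463).
General solution: p = 3837 + 4533t, q = -463 - 547t for integer t.
11366 ≤ 3837 + 4533t ≤ 105076 gives t ∈ [2, 22], which is 21 values.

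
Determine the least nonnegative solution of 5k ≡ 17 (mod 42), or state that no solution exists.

37

gcd(42, 5):
  42 = 8*5 + 2
  5 = 2*2 + 1
  2 = 2*1
so gcd(42, 5) = 1.
1 divides 17, so solutions exist.
Back-substitute for Bézout coefficients:
  1 = 5 - 2*2
  ... = 5*(17) + 42*(-2)
So 5*(17) ≡ 1 (mod 42); multiply by 17: k ≡ 289 (mod 42).
Smallest nonnegative: k = 289 mod 42 = 37.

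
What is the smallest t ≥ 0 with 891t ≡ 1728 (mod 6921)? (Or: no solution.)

gcd(6921, 891):
  6921 = 7×891 + 684
  891 = 1×684 + 207
  684 = 3×207 + 63
  207 = 3×63 + 18
  63 = 3×18 + 9
  18 = 2×9
so gcd(6921, 891) = 9.
9 divides 1728, so solutions exist.
Back-substitute for Bézout coefficients:
  9 = 63 - 3×18
  ... = 891×(-334) + 6921×(43)
So 891×(-334) ≡ 9 (mod 6921); multiply by 192: t ≡ -64128 (mod 769).
Smallest nonnegative: t = -64128 mod 769 = 468.

468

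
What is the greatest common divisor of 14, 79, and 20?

gcd(79, 14) = 1  (79 = 5×14 + 9, 14 = 1×9 + 5, 9 = 1×5 + 4, 5 = 1×4 + 1, 4 = 4×1).
gcd(1, 20) = 1.

1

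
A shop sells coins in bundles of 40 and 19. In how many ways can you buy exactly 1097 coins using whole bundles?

2

Need nonnegative integers with 40j + 19k = 1097.
gcd(40, 19) = 1, and 40·(-9) + 19·(19) = 1.
So (j₀, k₀) = (-9873, 20843); general j = -9873 + 19t, k = 20843 - 40t.
j ≥ 0 ⇒ t ≥ 520; k ≥ 0 ⇒ t ≤ 521. That's 2 values of t.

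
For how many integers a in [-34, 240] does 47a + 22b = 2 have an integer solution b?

12

gcd(47, 22):
  47 = 2×22 + 3
  22 = 7×3 + 1
  3 = 3×1
so gcd(47, 22) = 1.
Back-substitute for Bézout coefficients:
  1 = 22 - 7×3
  ... = 47×(-7) + 22×(15)
Scale by 2: particular solution (-14, 30); reduce a mod 22: (8, -17).
General solution: a = 8 + 22t, b = -17 - 47t for integer t.
-34 ≤ 8 + 22t ≤ 240 gives t ∈ [-1, 10], which is 12 values.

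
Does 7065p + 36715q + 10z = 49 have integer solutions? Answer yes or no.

no

gcd(36715, 7065) = 5  (36715 = 5*7065 + 1390, 7065 = 5*1390 + 115, 1390 = 12*115 + 10, 115 = 11*10 + 5, 10 = 2*5).
gcd(5, 10) = 5.
5 does not divide 49 (remainder 4), so no integer solutions.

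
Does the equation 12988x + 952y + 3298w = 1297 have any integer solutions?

no

gcd(12988, 952) = 68  (12988 = 13*952 + 612, 952 = 1*612 + 340, 612 = 1*340 + 272, 340 = 1*272 + 68, 272 = 4*68).
gcd(68, 3298) = 34.
34 does not divide 1297 (remainder 5), so no integer solutions.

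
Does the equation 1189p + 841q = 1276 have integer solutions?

yes

gcd(1189, 841):
  1189 = 1×841 + 348
  841 = 2×348 + 145
  348 = 2×145 + 58
  145 = 2×58 + 29
  58 = 2×29
so gcd(1189, 841) = 29.
29 divides 1276, so integer solutions exist.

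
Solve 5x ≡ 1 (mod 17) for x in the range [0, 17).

7

gcd(17, 5):
  17 = 3*5 + 2
  5 = 2*2 + 1
  2 = 2*1
so gcd(17, 5) = 1.
Back-substitute for Bézout coefficients:
  1 = 5 - 2*2
  ... = 5*(7) + 17*(-2)
So 5*7 ≡ 1 (mod 17), and 7 mod 17 = 7.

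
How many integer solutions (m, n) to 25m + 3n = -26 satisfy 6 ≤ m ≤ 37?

11

gcd(25, 3) = 1  (25 = 8×3 + 1, 3 = 3×1).
Back-substituting, 25×(1) + 3×(-8) = 1.
Scale by -26: particular solution (-26, 208); reduce m mod 3: (1, -17).
General solution: m = 1 + 3t, n = -17 - 25t for integer t.
6 ≤ 1 + 3t ≤ 37 gives t ∈ [2, 12], which is 11 values.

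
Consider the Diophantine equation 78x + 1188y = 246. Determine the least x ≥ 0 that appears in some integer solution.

gcd(1188, 78):
  1188 = 15×78 + 18
  78 = 4×18 + 6
  18 = 3×6
so gcd(1188, 78) = 6.
6 divides 246, so solutions exist.
Back-substitute for Bézout coefficients:
  6 = 78 - 4×18
  ... = 78×(61) + 1188×(-4)
Scale by 246/6 = 41: (x₀, y₀) = (2501, -164).
General solution: x = 2501 + 198t, y = -164 - 13t for integer t.
x ≥ 0: smallest is 2501 mod 198 = 125 (at t = -12), with y = -8.

125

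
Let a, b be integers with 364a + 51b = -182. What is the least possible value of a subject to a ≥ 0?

gcd(364, 51):
  364 = 7*51 + 7
  51 = 7*7 + 2
  7 = 3*2 + 1
  2 = 2*1
so gcd(364, 51) = 1.
1 divides -182, so solutions exist.
Back-substitute for Bézout coefficients:
  1 = 7 - 3*2
  ... = 364*(22) + 51*(-157)
Scale by -182/1 = -182: (a₀, b₀) = (-4004, 28574).
General solution: a = -4004 + 51t, b = 28574 - 364t for integer t.
a ≥ 0: smallest is -4004 mod 51 = 25 (at t = 79), with b = -182.

25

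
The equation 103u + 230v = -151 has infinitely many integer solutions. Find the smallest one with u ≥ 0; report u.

3

gcd(230, 103) = 1  (230 = 2×103 + 24, 103 = 4×24 + 7, 24 = 3×7 + 3, 7 = 2×3 + 1, 3 = 3×1).
1 divides -151, so solutions exist.
Back-substituting, 103×(67) + 230×(-30) = 1.
Scale by -151/1 = -151: (u₀, v₀) = (-10117, 4530).
General solution: u = -10117 + 230t, v = 4530 - 103t for integer t.
u ≥ 0: smallest is -10117 mod 230 = 3 (at t = 44), with v = -2.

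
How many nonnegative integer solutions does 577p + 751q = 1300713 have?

gcd(751, 577):
  751 = 1·577 + 174
  577 = 3·174 + 55
  174 = 3·55 + 9
  55 = 6·9 + 1
  9 = 9·1
so gcd(751, 577) = 1.
Back-substitute for Bézout coefficients:
  1 = 55 - 6·9
  ... = 577·(82) + 751·(-63)
Scale by 1300713: one solution is (106658466, -81944919). Reduce p mod 751: (695, 1198).
General: p = 695 + 751t, q = 1198 - 577t.
p ≥ 0 ⇒ t ≥ 0; q ≥ 0 ⇒ t ≤ 2. So t ∈ [0, 2]: 3 solutions.

3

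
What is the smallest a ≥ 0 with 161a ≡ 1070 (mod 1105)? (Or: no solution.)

240

gcd(1105, 161):
  1105 = 6*161 + 139
  161 = 1*139 + 22
  139 = 6*22 + 7
  22 = 3*7 + 1
  7 = 7*1
so gcd(1105, 161) = 1.
1 divides 1070, so solutions exist.
Back-substitute for Bézout coefficients:
  1 = 22 - 3*7
  ... = 161*(151) + 1105*(-22)
So 161*(151) ≡ 1 (mod 1105); multiply by 1070: a ≡ 161570 (mod 1105).
Smallest nonnegative: a = 161570 mod 1105 = 240.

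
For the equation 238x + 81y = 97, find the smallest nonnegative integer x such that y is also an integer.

gcd(238, 81) = 1  (238 = 2×81 + 76, 81 = 1×76 + 5, 76 = 15×5 + 1, 5 = 5×1).
1 divides 97, so solutions exist.
Back-substituting, 238×(16) + 81×(-47) = 1.
Scale by 97/1 = 97: (x₀, y₀) = (1552, -4559).
General solution: x = 1552 + 81t, y = -4559 - 238t for integer t.
x ≥ 0: smallest is 1552 mod 81 = 13 (at t = -19), with y = -37.

13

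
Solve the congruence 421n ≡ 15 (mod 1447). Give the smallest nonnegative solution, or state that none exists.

gcd(1447, 421) = 1.
1 divides 15, so solutions exist.
By Bézout, 421·(-464) + 1447·(135) = 1.
So 421·(-464) ≡ 1 (mod 1447); multiply by 15: n ≡ -6960 (mod 1447).
Smallest nonnegative: n = -6960 mod 1447 = 275.

275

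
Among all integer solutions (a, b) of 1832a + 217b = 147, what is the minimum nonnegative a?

49

gcd(1832, 217):
  1832 = 8×217 + 96
  217 = 2×96 + 25
  96 = 3×25 + 21
  25 = 1×21 + 4
  21 = 5×4 + 1
  4 = 4×1
so gcd(1832, 217) = 1.
1 divides 147, so solutions exist.
Back-substitute for Bézout coefficients:
  1 = 21 - 5×4
  ... = 1832×(52) + 217×(-439)
Scale by 147/1 = 147: (a₀, b₀) = (7644, -64533).
General solution: a = 7644 + 217t, b = -64533 - 1832t for integer t.
a ≥ 0: smallest is 7644 mod 217 = 49 (at t = -35), with b = -413.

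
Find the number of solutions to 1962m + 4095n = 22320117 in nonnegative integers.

25

gcd(4095, 1962) = 9.
By Bézout, 1962×(-48) + 4095×(23) = 9.
One solution: (116, 5395).
General: m = 116 + 455t, n = 5395 - 218t.
m ≥ 0 ⇒ t ≥ 0; n ≥ 0 ⇒ t ≤ 24. So t ∈ [0, 24]: 25 solutions.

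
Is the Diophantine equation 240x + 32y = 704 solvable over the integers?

gcd(240, 32) = 16  (240 = 7×32 + 16, 32 = 2×16).
16 divides 704, so integer solutions exist.

yes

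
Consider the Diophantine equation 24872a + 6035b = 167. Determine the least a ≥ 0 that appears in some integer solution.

1476

gcd(24872, 6035):
  24872 = 4*6035 + 732
  6035 = 8*732 + 179
  732 = 4*179 + 16
  179 = 11*16 + 3
  16 = 5*3 + 1
  3 = 3*1
so gcd(24872, 6035) = 1.
1 divides 167, so solutions exist.
Back-substitute for Bézout coefficients:
  1 = 16 - 5*3
  ... = 24872*(1888) + 6035*(-7781)
Scale by 167/1 = 167: (a₀, b₀) = (315296, -1299427).
General solution: a = 315296 + 6035t, b = -1299427 - 24872t for integer t.
a ≥ 0: smallest is 315296 mod 6035 = 1476 (at t = -52), with b = -6083.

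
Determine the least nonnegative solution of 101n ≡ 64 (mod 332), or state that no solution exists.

188

gcd(332, 101) = 1.
1 divides 64, so solutions exist.
By Bézout, 101*(-23) + 332*(7) = 1.
So 101*(-23) ≡ 1 (mod 332); multiply by 64: n ≡ -1472 (mod 332).
Smallest nonnegative: n = -1472 mod 332 = 188.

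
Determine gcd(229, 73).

1

gcd(229, 73) = 1  (229 = 3×73 + 10, 73 = 7×10 + 3, 10 = 3×3 + 1, 3 = 3×1).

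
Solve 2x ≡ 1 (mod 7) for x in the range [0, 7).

4

gcd(7, 2):
  7 = 3·2 + 1
  2 = 2·1
so gcd(7, 2) = 1.
Back-substitute for Bézout coefficients:
  1 = 7 - 3·2
  ... = 2·(-3) + 7·(1)
So 2·-3 ≡ 1 (mod 7), and -3 mod 7 = 4.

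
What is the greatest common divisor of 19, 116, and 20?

1

gcd(116, 19):
  116 = 6*19 + 2
  19 = 9*2 + 1
  2 = 2*1
so gcd(116, 19) = 1.
gcd(1, 20) = 1.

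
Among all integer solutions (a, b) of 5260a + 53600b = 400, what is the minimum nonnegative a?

gcd(53600, 5260) = 20  (53600 = 10·5260 + 1000, 5260 = 5·1000 + 260, 1000 = 3·260 + 220, 260 = 1·220 + 40, 220 = 5·40 + 20, 40 = 2·20).
20 divides 400, so solutions exist.
Back-substituting, 5260·(-1233) + 53600·(121) = 20.
Scale by 400/20 = 20: (a₀, b₀) = (-24660, 2420).
General solution: a = -24660 + 2680t, b = 2420 - 263t for integer t.
a ≥ 0: smallest is -24660 mod 2680 = 2140 (at t = 10), with b = -210.

2140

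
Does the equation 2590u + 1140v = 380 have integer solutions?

yes

gcd(2590, 1140) = 10  (2590 = 2·1140 + 310, 1140 = 3·310 + 210, 310 = 1·210 + 100, 210 = 2·100 + 10, 100 = 10·10).
10 divides 380, so integer solutions exist.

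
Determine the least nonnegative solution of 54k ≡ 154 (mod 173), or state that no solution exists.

gcd(173, 54) = 1.
1 divides 154, so solutions exist.
By Bézout, 54*(-16) + 173*(5) = 1.
So 54*(-16) ≡ 1 (mod 173); multiply by 154: k ≡ -2464 (mod 173).
Smallest nonnegative: k = -2464 mod 173 = 131.

131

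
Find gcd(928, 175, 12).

1

gcd(928, 175) = 1.
gcd(1, 12) = 1.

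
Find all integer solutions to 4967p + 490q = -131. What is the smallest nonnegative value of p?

137

gcd(4967, 490) = 1.
1 divides -131, so solutions exist.
By Bézout, 4967*(-117) + 490*(1186) = 1.
Scale by -131/1 = -131: (p₀, q₀) = (15327, -155366).
General solution: p = 15327 + 490t, q = -155366 - 4967t for integer t.
p ≥ 0: smallest is 15327 mod 490 = 137 (at t = -31), with q = -1389.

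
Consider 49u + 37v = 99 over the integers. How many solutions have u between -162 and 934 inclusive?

gcd(49, 37) = 1.
By Bézout, 49×(-3) + 37×(4) = 1.
Particular solution: (36, -45).
General solution: u = 36 + 37t, v = -45 - 49t for integer t.
-162 ≤ 36 + 37t ≤ 934 gives t ∈ [-5, 24], which is 30 values.

30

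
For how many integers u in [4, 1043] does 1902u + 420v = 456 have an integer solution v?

15

gcd(1902, 420) = 6  (1902 = 4*420 + 222, 420 = 1*222 + 198, 222 = 1*198 + 24, 198 = 8*24 + 6, 24 = 4*6).
Back-substituting, 1902*(-17) + 420*(77) = 6.
Scale by 76: particular solution (-1292, 5852); reduce u mod 70: (38, -171).
General solution: u = 38 + 70t, v = -171 - 317t for integer t.
4 ≤ 38 + 70t ≤ 1043 gives t ∈ [0, 14], which is 15 values.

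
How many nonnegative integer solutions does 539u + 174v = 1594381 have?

17

gcd(539, 174) = 1  (539 = 3×174 + 17, 174 = 10×17 + 4, 17 = 4×4 + 1, 4 = 4×1).
Back-substituting, 539×(41) + 174×(-127) = 1.
Scale by 1594381: one solution is (65369621, -202486387). Reduce u mod 174: (83, 8906).
General: u = 83 + 174t, v = 8906 - 539t.
u ≥ 0 ⇒ t ≥ 0; v ≥ 0 ⇒ t ≤ 16. So t ∈ [0, 16]: 17 solutions.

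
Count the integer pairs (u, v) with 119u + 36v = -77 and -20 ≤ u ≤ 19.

1

gcd(119, 36) = 1  (119 = 3·36 + 11, 36 = 3·11 + 3, 11 = 3·3 + 2, 3 = 1·2 + 1, 2 = 2·1).
Back-substituting, 119·(-13) + 36·(43) = 1.
Scale by -77: particular solution (1001, -3311); reduce u mod 36: (29, -98).
General solution: u = 29 + 36t, v = -98 - 119t for integer t.
-20 ≤ 29 + 36t ≤ 19 gives t ∈ [-1, -1], which is 1 value.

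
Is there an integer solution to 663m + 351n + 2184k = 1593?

no

gcd(663, 351) = 39  (663 = 1·351 + 312, 351 = 1·312 + 39, 312 = 8·39).
gcd(39, 2184) = 39.
39 does not divide 1593 (remainder 33), so no integer solutions.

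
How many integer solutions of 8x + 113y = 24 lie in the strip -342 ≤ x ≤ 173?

gcd(113, 8):
  113 = 14*8 + 1
  8 = 8*1
so gcd(113, 8) = 1.
Back-substitute for Bézout coefficients:
  1 = 113 - 14*8
  ... = 8*(-14) + 113*(1)
Scale by 24: particular solution (-336, 24); reduce x mod 113: (3, 0).
General solution: x = 3 + 113t, y = 0 - 8t for integer t.
-342 ≤ 3 + 113t ≤ 173 gives t ∈ [-3, 1], which is 5 values.

5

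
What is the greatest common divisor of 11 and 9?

gcd(11, 9):
  11 = 1*9 + 2
  9 = 4*2 + 1
  2 = 2*1
so gcd(11, 9) = 1.

1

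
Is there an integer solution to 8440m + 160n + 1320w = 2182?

no

gcd(8440, 160):
  8440 = 52*160 + 120
  160 = 1*120 + 40
  120 = 3*40
so gcd(8440, 160) = 40.
gcd(40, 1320) = 40.
40 does not divide 2182 (remainder 22), so no integer solutions.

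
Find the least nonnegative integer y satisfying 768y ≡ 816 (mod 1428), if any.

gcd(1428, 768) = 12  (1428 = 1*768 + 660, 768 = 1*660 + 108, 660 = 6*108 + 12, 108 = 9*12).
12 divides 816, so solutions exist.
Back-substituting, 768*(-13) + 1428*(7) = 12.
So 768*(-13) ≡ 12 (mod 1428); multiply by 68: y ≡ -884 (mod 119).
Smallest nonnegative: y = -884 mod 119 = 68.

68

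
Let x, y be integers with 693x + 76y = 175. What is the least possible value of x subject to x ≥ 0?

gcd(693, 76):
  693 = 9·76 + 9
  76 = 8·9 + 4
  9 = 2·4 + 1
  4 = 4·1
so gcd(693, 76) = 1.
1 divides 175, so solutions exist.
Back-substitute for Bézout coefficients:
  1 = 9 - 2·4
  ... = 693·(17) + 76·(-155)
Scale by 175/1 = 175: (x₀, y₀) = (2975, -27125).
General solution: x = 2975 + 76t, y = -27125 - 693t for integer t.
x ≥ 0: smallest is 2975 mod 76 = 11 (at t = -39), with y = -98.

11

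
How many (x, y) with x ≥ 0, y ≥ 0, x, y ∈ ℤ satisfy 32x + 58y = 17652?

19

gcd(58, 32) = 2.
By Bézout, 32×(-9) + 58×(5) = 2.
One solution: (26, 290).
General: x = 26 + 29t, y = 290 - 16t.
x ≥ 0 ⇒ t ≥ 0; y ≥ 0 ⇒ t ≤ 18. So t ∈ [0, 18]: 19 solutions.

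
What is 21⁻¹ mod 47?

gcd(47, 21):
  47 = 2·21 + 5
  21 = 4·5 + 1
  5 = 5·1
so gcd(47, 21) = 1.
Back-substitute for Bézout coefficients:
  1 = 21 - 4·5
  ... = 21·(9) + 47·(-4)
So 21·9 ≡ 1 (mod 47), and 9 mod 47 = 9.

9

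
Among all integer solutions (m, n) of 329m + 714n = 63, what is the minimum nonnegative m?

gcd(714, 329) = 7.
7 divides 63, so solutions exist.
By Bézout, 329·(-13) + 714·(6) = 7.
Scale by 63/7 = 9: (m₀, n₀) = (-117, 54).
General solution: m = -117 + 102t, n = 54 - 47t for integer t.
m ≥ 0: smallest is -117 mod 102 = 87 (at t = 2), with n = -40.

87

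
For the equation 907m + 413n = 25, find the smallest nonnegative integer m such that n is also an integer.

36

gcd(907, 413):
  907 = 2×413 + 81
  413 = 5×81 + 8
  81 = 10×8 + 1
  8 = 8×1
so gcd(907, 413) = 1.
1 divides 25, so solutions exist.
Back-substitute for Bézout coefficients:
  1 = 81 - 10×8
  ... = 907×(51) + 413×(-112)
Scale by 25/1 = 25: (m₀, n₀) = (1275, -2800).
General solution: m = 1275 + 413t, n = -2800 - 907t for integer t.
m ≥ 0: smallest is 1275 mod 413 = 36 (at t = -3), with n = -79.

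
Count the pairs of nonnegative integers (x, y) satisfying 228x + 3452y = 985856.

gcd(3452, 228) = 4  (3452 = 15×228 + 32, 228 = 7×32 + 4, 32 = 8×4).
Back-substituting, 228×(106) + 3452×(-7) = 4.
Scale by 246464: one solution is (26125184, -1725248). Reduce x mod 863: (448, 256).
General: x = 448 + 863t, y = 256 - 57t.
x ≥ 0 ⇒ t ≥ 0; y ≥ 0 ⇒ t ≤ 4. So t ∈ [0, 4]: 5 solutions.

5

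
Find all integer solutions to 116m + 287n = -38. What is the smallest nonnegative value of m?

64

gcd(287, 116):
  287 = 2*116 + 55
  116 = 2*55 + 6
  55 = 9*6 + 1
  6 = 6*1
so gcd(287, 116) = 1.
1 divides -38, so solutions exist.
Back-substitute for Bézout coefficients:
  1 = 55 - 9*6
  ... = 116*(-47) + 287*(19)
Scale by -38/1 = -38: (m₀, n₀) = (1786, -722).
General solution: m = 1786 + 287t, n = -722 - 116t for integer t.
m ≥ 0: smallest is 1786 mod 287 = 64 (at t = -6), with n = -26.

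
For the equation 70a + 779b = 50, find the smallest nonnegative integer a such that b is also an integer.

112

gcd(779, 70):
  779 = 11×70 + 9
  70 = 7×9 + 7
  9 = 1×7 + 2
  7 = 3×2 + 1
  2 = 2×1
so gcd(779, 70) = 1.
1 divides 50, so solutions exist.
Back-substitute for Bézout coefficients:
  1 = 7 - 3×2
  ... = 70×(345) + 779×(-31)
Scale by 50/1 = 50: (a₀, b₀) = (17250, -1550).
General solution: a = 17250 + 779t, b = -1550 - 70t for integer t.
a ≥ 0: smallest is 17250 mod 779 = 112 (at t = -22), with b = -10.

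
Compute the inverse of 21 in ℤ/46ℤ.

11

gcd(46, 21) = 1.
By Bézout, 21×(11) + 46×(-5) = 1.
So 21×11 ≡ 1 (mod 46), and 11 mod 46 = 11.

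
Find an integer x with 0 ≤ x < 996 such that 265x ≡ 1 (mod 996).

gcd(996, 265) = 1  (996 = 3*265 + 201, 265 = 1*201 + 64, 201 = 3*64 + 9, 64 = 7*9 + 1, 9 = 9*1).
Back-substituting, 265*(109) + 996*(-29) = 1.
So 265*109 ≡ 1 (mod 996), and 109 mod 996 = 109.

109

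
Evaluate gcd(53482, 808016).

gcd(808016, 53482) = 22  (808016 = 15·53482 + 5786, 53482 = 9·5786 + 1408, 5786 = 4·1408 + 154, 1408 = 9·154 + 22, 154 = 7·22).

22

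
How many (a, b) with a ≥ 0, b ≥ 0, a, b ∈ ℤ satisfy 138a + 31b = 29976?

7

gcd(138, 31) = 1  (138 = 4*31 + 14, 31 = 2*14 + 3, 14 = 4*3 + 2, 3 = 1*2 + 1, 2 = 2*1).
Back-substituting, 138*(-11) + 31*(49) = 1.
Scale by 29976: one solution is (-329736, 1468824). Reduce a mod 31: (11, 918).
General: a = 11 + 31t, b = 918 - 138t.
a ≥ 0 ⇒ t ≥ 0; b ≥ 0 ⇒ t ≤ 6. So t ∈ [0, 6]: 7 solutions.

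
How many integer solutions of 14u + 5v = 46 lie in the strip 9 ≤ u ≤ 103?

19

gcd(14, 5):
  14 = 2·5 + 4
  5 = 1·4 + 1
  4 = 4·1
so gcd(14, 5) = 1.
Back-substitute for Bézout coefficients:
  1 = 5 - 1·4
  ... = 14·(-1) + 5·(3)
Scale by 46: particular solution (-46, 138); reduce u mod 5: (4, -2).
General solution: u = 4 + 5t, v = -2 - 14t for integer t.
9 ≤ 4 + 5t ≤ 103 gives t ∈ [1, 19], which is 19 values.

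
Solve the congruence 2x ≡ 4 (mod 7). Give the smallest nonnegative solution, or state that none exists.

2

gcd(7, 2) = 1  (7 = 3*2 + 1, 2 = 2*1).
1 divides 4, so solutions exist.
Back-substituting, 2*(-3) + 7*(1) = 1.
So 2*(-3) ≡ 1 (mod 7); multiply by 4: x ≡ -12 (mod 7).
Smallest nonnegative: x = -12 mod 7 = 2.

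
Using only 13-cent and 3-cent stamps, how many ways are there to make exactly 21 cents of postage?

1

Need nonnegative integers with 13j + 3k = 21.
gcd(13, 3) = 1, and 13·(1) + 3·(-4) = 1.
So (j₀, k₀) = (21, -84); general j = 21 + 3t, k = -84 - 13t.
j ≥ 0 ⇒ t ≥ -7; k ≥ 0 ⇒ t ≤ -7. That's 1 value of t.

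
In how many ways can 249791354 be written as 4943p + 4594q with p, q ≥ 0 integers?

11

gcd(4943, 4594) = 1  (4943 = 1*4594 + 349, 4594 = 13*349 + 57, 349 = 6*57 + 7, 57 = 8*7 + 1, 7 = 7*1).
Back-substituting, 4943*(-645) + 4594*(694) = 1.
Scale by 249791354: one solution is (-161115423330, 173355199676). Reduce p mod 4594: (1848, 52385).
General: p = 1848 + 4594t, q = 52385 - 4943t.
p ≥ 0 ⇒ t ≥ 0; q ≥ 0 ⇒ t ≤ 10. So t ∈ [0, 10]: 11 solutions.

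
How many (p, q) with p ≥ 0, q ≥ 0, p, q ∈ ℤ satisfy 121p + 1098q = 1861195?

14

gcd(1098, 121) = 1  (1098 = 9·121 + 9, 121 = 13·9 + 4, 9 = 2·4 + 1, 4 = 4·1).
Back-substituting, 121·(-245) + 1098·(27) = 1.
Scale by 1861195: one solution is (-455992775, 50252265). Reduce p mod 1098: (37, 1691).
General: p = 37 + 1098t, q = 1691 - 121t.
p ≥ 0 ⇒ t ≥ 0; q ≥ 0 ⇒ t ≤ 13. So t ∈ [0, 13]: 14 solutions.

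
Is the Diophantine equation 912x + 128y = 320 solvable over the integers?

gcd(912, 128) = 16  (912 = 7·128 + 16, 128 = 8·16).
16 divides 320, so integer solutions exist.

yes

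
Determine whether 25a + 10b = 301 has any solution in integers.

no

gcd(25, 10):
  25 = 2×10 + 5
  10 = 2×5
so gcd(25, 10) = 5.
5 does not divide 301 (remainder 1), so no integer solutions.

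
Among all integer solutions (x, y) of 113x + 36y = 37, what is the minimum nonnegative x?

gcd(113, 36) = 1  (113 = 3×36 + 5, 36 = 7×5 + 1, 5 = 5×1).
1 divides 37, so solutions exist.
Back-substituting, 113×(-7) + 36×(22) = 1.
Scale by 37/1 = 37: (x₀, y₀) = (-259, 814).
General solution: x = -259 + 36t, y = 814 - 113t for integer t.
x ≥ 0: smallest is -259 mod 36 = 29 (at t = 8), with y = -90.

29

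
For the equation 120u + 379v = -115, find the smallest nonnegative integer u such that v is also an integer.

gcd(379, 120):
  379 = 3·120 + 19
  120 = 6·19 + 6
  19 = 3·6 + 1
  6 = 6·1
so gcd(379, 120) = 1.
1 divides -115, so solutions exist.
Back-substitute for Bézout coefficients:
  1 = 19 - 3·6
  ... = 120·(-60) + 379·(19)
Scale by -115/1 = -115: (u₀, v₀) = (6900, -2185).
General solution: u = 6900 + 379t, v = -2185 - 120t for integer t.
u ≥ 0: smallest is 6900 mod 379 = 78 (at t = -18), with v = -25.

78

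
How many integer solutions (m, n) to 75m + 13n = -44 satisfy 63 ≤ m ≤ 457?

gcd(75, 13):
  75 = 5*13 + 10
  13 = 1*10 + 3
  10 = 3*3 + 1
  3 = 3*1
so gcd(75, 13) = 1.
Back-substitute for Bézout coefficients:
  1 = 10 - 3*3
  ... = 75*(4) + 13*(-23)
Scale by -44: particular solution (-176, 1012); reduce m mod 13: (6, -38).
General solution: m = 6 + 13t, n = -38 - 75t for integer t.
63 ≤ 6 + 13t ≤ 457 gives t ∈ [5, 34], which is 30 values.

30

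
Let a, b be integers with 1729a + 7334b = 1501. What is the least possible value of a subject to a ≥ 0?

gcd(7334, 1729):
  7334 = 4*1729 + 418
  1729 = 4*418 + 57
  418 = 7*57 + 19
  57 = 3*19
so gcd(7334, 1729) = 19.
19 divides 1501, so solutions exist.
Back-substitute for Bézout coefficients:
  19 = 418 - 7*57
  ... = 1729*(-123) + 7334*(29)
Scale by 1501/19 = 79: (a₀, b₀) = (-9717, 2291).
General solution: a = -9717 + 386t, b = 2291 - 91t for integer t.
a ≥ 0: smallest is -9717 mod 386 = 319 (at t = 26), with b = -75.

319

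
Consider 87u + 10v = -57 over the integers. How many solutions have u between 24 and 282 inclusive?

gcd(87, 10) = 1  (87 = 8×10 + 7, 10 = 1×7 + 3, 7 = 2×3 + 1, 3 = 3×1).
Back-substituting, 87×(3) + 10×(-26) = 1.
Scale by -57: particular solution (-171, 1482); reduce u mod 10: (9, -84).
General solution: u = 9 + 10t, v = -84 - 87t for integer t.
24 ≤ 9 + 10t ≤ 282 gives t ∈ [2, 27], which is 26 values.

26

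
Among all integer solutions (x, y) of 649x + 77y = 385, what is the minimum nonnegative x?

0

gcd(649, 77) = 11.
11 divides 385, so solutions exist.
By Bézout, 649×(-2) + 77×(17) = 11.
Scale by 385/11 = 35: (x₀, y₀) = (-70, 595).
General solution: x = -70 + 7t, y = 595 - 59t for integer t.
x ≥ 0: smallest is -70 mod 7 = 0 (at t = 10), with y = 5.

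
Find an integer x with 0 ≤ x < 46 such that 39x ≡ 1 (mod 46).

13

gcd(46, 39):
  46 = 1·39 + 7
  39 = 5·7 + 4
  7 = 1·4 + 3
  4 = 1·3 + 1
  3 = 3·1
so gcd(46, 39) = 1.
Back-substitute for Bézout coefficients:
  1 = 4 - 1·3
  ... = 39·(13) + 46·(-11)
So 39·13 ≡ 1 (mod 46), and 13 mod 46 = 13.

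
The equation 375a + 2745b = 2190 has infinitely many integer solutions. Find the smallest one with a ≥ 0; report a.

101

gcd(2745, 375):
  2745 = 7·375 + 120
  375 = 3·120 + 15
  120 = 8·15
so gcd(2745, 375) = 15.
15 divides 2190, so solutions exist.
Back-substitute for Bézout coefficients:
  15 = 375 - 3·120
  ... = 375·(22) + 2745·(-3)
Scale by 2190/15 = 146: (a₀, b₀) = (3212, -438).
General solution: a = 3212 + 183t, b = -438 - 25t for integer t.
a ≥ 0: smallest is 3212 mod 183 = 101 (at t = -17), with b = -13.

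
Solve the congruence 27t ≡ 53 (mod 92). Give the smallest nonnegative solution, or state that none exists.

gcd(92, 27) = 1.
1 divides 53, so solutions exist.
By Bézout, 27*(-17) + 92*(5) = 1.
So 27*(-17) ≡ 1 (mod 92); multiply by 53: t ≡ -901 (mod 92).
Smallest nonnegative: t = -901 mod 92 = 19.

19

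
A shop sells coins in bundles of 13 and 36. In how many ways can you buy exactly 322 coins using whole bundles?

1

Need nonnegative integers with 13j + 36k = 322.
gcd(13, 36) = 1, and 13·(-11) + 36·(4) = 1.
So (j₀, k₀) = (-3542, 1288); general j = -3542 + 36t, k = 1288 - 13t.
j ≥ 0 ⇒ t ≥ 99; k ≥ 0 ⇒ t ≤ 99. That's 1 value of t.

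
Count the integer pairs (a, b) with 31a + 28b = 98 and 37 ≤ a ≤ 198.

6

gcd(31, 28) = 1.
By Bézout, 31×(-9) + 28×(10) = 1.
Particular solution: (14, -12).
General solution: a = 14 + 28t, b = -12 - 31t for integer t.
37 ≤ 14 + 28t ≤ 198 gives t ∈ [1, 6], which is 6 values.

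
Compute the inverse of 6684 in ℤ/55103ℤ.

44427

gcd(55103, 6684):
  55103 = 8*6684 + 1631
  6684 = 4*1631 + 160
  1631 = 10*160 + 31
  160 = 5*31 + 5
  31 = 6*5 + 1
  5 = 5*1
so gcd(55103, 6684) = 1.
Back-substitute for Bézout coefficients:
  1 = 31 - 6*5
  ... = 6684*(-10676) + 55103*(1295)
So 6684*-10676 ≡ 1 (mod 55103), and -10676 mod 55103 = 44427.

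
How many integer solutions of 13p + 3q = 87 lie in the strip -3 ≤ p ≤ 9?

gcd(13, 3) = 1.
By Bézout, 13*(1) + 3*(-4) = 1.
Particular solution: (0, 29).
General solution: p = 0 + 3t, q = 29 - 13t for integer t.
-3 ≤ 0 + 3t ≤ 9 gives t ∈ [-1, 3], which is 5 values.

5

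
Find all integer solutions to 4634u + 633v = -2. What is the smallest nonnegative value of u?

53

gcd(4634, 633):
  4634 = 7*633 + 203
  633 = 3*203 + 24
  203 = 8*24 + 11
  24 = 2*11 + 2
  11 = 5*2 + 1
  2 = 2*1
so gcd(4634, 633) = 1.
1 divides -2, so solutions exist.
Back-substitute for Bézout coefficients:
  1 = 11 - 5*2
  ... = 4634*(290) + 633*(-2123)
Scale by -2/1 = -2: (u₀, v₀) = (-580, 4246).
General solution: u = -580 + 633t, v = 4246 - 4634t for integer t.
u ≥ 0: smallest is -580 mod 633 = 53 (at t = 1), with v = -388.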